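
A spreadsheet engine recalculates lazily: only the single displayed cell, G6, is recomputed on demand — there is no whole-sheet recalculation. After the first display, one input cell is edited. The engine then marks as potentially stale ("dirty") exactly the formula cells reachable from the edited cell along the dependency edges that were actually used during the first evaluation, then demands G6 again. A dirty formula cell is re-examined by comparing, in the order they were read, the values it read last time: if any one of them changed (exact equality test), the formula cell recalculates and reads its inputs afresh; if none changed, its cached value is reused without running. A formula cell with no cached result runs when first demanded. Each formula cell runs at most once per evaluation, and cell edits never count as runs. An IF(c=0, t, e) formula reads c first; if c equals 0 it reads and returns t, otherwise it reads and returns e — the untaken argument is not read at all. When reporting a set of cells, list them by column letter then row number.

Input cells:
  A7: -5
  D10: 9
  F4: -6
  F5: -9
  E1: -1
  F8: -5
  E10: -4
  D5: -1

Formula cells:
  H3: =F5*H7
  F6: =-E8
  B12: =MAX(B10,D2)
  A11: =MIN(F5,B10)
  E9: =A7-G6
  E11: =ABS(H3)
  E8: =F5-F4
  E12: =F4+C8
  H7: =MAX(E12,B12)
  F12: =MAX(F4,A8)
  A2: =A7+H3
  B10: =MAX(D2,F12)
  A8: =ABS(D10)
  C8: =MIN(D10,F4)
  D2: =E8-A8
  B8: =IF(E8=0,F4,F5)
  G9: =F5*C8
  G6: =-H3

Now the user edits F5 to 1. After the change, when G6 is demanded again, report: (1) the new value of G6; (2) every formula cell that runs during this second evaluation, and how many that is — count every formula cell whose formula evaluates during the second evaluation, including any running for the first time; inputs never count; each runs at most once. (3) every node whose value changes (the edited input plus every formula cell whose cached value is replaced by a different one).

First evaluation (everything demanded from the output):
  A8 = ABS(9) = 9
  C8 = MIN(9, -6) = -6
  E8 = -9 - -6 = -3
  D2 = -3 - 9 = -12
  E12 = -6 + -6 = -12
  F12 = MAX(-6, 9) = 9
  B10 = MAX(-12, 9) = 9
  B12 = MAX(9, -12) = 9
  H7 = MAX(-12, 9) = 9
  H3 = -9 * 9 = -81
  G6 = -(-81) = 81

Propagation after the edit:
  E8: runs — F5 -9->1; result 7.
  D2: runs — E8 -3->7; result -2.
  B10: runs — D2 -12->-2; result 9 (same value as before).
  B12: runs — D2 -12->-2; result 9 (same value as before).
  H7: checked — values it read are unchanged (E12 unchanged, B12 unchanged); reused cached 9 without running.
  H3: runs — F5 -9->1; result 9.
  G6: runs — H3 -81->9; result -9.

Key observation: the cutoff stops propagation at H7 — its inputs' values are unchanged, so it reuses its cache.

New value of G6: -9.
Formula cells that run: B10, B12, D2, E8, G6, H3 — 6 in total.
Values that change: D2, E8, F5, G6, H3.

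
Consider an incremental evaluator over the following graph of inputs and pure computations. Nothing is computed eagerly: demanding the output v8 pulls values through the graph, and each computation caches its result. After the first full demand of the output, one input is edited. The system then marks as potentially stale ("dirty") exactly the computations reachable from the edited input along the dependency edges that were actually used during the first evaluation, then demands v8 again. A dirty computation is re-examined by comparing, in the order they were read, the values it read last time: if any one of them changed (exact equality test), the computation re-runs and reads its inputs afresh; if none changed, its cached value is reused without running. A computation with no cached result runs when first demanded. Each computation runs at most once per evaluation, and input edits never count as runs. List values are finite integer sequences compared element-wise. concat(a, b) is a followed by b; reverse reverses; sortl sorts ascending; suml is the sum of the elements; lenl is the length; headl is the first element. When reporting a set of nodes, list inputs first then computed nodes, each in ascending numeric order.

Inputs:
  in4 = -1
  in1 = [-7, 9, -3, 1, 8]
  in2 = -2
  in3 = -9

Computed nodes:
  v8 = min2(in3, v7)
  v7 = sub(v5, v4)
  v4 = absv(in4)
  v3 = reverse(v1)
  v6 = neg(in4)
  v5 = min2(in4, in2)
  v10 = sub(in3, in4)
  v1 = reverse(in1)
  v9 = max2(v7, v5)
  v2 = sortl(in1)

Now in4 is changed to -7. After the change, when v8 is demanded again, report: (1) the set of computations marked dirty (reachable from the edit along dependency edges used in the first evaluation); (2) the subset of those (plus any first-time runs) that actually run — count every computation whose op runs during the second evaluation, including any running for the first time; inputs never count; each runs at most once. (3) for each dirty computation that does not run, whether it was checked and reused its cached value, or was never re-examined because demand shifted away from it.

Initial pass — values computed on the first demand:
  v4 = absv(-1) = 1
  v5 = min2(-1, -2) = -2
  v7 = sub(-2, 1) = -3
  v8 = min2(-9, -3) = -9

Second demand — change propagation:
  v4: re-runs because in4 -1->-7; new result 7.
  v5: re-runs because in4 -1->-7; new result -7.
  v7: re-runs because v5 -2->-7; v4 1->7; new result -14.
  v8: re-runs because v7 -3->-14; new result -14.

Dirty set: v4, v5, v7, v8.
Run set: v4, v5, v7, v8 (4 run).
All dirty computations ended up running.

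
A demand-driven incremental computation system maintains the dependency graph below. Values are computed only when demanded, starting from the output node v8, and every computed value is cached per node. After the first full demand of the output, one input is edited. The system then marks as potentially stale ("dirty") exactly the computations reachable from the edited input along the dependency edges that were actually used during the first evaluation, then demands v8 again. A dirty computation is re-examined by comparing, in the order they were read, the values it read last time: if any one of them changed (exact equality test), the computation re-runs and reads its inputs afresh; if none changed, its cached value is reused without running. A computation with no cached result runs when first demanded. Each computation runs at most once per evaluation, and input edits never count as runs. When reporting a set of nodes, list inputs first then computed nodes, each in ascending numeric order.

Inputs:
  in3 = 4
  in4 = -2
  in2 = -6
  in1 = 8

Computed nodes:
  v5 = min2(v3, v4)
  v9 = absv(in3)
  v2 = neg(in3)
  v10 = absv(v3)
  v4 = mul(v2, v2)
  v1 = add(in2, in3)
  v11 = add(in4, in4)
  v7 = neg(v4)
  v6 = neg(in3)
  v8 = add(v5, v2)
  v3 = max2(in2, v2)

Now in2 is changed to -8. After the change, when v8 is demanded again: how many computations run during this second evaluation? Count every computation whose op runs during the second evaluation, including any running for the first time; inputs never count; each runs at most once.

First evaluation (everything demanded from the output):
  v2 = neg(4) = -4
  v3 = max2(-6, -4) = -4
  v4 = mul(-4, -4) = 16
  v5 = min2(-4, 16) = -4
  v8 = add(-4, -4) = -8

Propagation after the edit:
  v3: runs — in2 -6->-8; result -4 (same value as before).
  v5: checked — values it read are unchanged (v3 unchanged, v4 unchanged); reused cached -4 without running.
  v8: checked — values it read are unchanged (v5 unchanged, v2 unchanged); reused cached -8 without running.

Key observation: the change is absorbed at v3 — it re-runs but produces the same value, and the output's value is unchanged.

Computations that run: v3 — 1 in total.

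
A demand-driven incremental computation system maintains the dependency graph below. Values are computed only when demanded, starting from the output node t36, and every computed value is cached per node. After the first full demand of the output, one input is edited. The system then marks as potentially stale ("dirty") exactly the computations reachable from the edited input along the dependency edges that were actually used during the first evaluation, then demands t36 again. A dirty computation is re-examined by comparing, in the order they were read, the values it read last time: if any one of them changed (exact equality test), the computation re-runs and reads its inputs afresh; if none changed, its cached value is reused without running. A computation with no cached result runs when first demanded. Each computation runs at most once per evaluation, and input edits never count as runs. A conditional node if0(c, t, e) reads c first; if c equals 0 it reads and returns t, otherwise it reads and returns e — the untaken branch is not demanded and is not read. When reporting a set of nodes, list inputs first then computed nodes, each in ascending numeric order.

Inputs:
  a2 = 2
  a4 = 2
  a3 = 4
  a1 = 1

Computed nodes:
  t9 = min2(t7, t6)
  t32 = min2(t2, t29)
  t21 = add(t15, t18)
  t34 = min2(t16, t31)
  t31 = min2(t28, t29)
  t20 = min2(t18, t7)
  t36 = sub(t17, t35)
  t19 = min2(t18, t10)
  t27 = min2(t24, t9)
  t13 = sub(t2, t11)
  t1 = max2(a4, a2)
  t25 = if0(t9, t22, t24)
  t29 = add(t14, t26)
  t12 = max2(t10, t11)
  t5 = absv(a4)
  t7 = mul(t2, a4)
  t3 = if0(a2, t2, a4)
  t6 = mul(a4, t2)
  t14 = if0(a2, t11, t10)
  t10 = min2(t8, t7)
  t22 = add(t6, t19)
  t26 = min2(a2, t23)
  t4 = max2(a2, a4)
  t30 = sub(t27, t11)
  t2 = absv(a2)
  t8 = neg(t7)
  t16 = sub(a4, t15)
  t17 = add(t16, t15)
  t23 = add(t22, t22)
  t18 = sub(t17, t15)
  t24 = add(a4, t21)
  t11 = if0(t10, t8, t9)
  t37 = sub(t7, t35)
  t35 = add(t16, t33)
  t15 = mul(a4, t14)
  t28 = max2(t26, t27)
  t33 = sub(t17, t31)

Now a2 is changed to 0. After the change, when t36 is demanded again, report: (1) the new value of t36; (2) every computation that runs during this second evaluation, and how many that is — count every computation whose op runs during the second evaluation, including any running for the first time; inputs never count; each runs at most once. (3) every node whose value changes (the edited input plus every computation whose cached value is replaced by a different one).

First evaluation (everything demanded from the output):
  t2 = absv(2) = 2
  t6 = mul(2, 2) = 4
  t7 = mul(2, 2) = 4
  t8 = neg(4) = -4
  t9 = min2(4, 4) = 4
  t10 = min2(-4, 4) = -4
  t14 = if0(a2=2 -> else branch t10) = -4
  t15 = mul(2, -4) = -8
  t16 = sub(2, -8) = 10
  t17 = add(10, -8) = 2
  t18 = sub(2, -8) = 10
  t19 = min2(10, -4) = -4
  t21 = add(-8, 10) = 2
  t22 = add(4, -4) = 0
  t23 = add(0, 0) = 0
  t24 = add(2, 2) = 4
  t26 = min2(2, 0) = 0
  t27 = min2(4, 4) = 4
  t28 = max2(0, 4) = 4
  t29 = add(-4, 0) = -4
  t31 = min2(4, -4) = -4
  t33 = sub(2, -4) = 6
  t35 = add(10, 6) = 16
  t36 = sub(2, 16) = -14

Propagation after the edit:
  t2: runs — a2 2->0; result 0.
  t6: runs — t2 2->0; result 0.
  t7: runs — t2 2->0; result 0.
  t8: runs — t7 4->0; result 0.
  t9: runs — t7 4->0; t6 4->0; result 0.
  t10: runs — t8 -4->0; t7 4->0; result 0.
  t11: demanded for the first time — runs, produces 0.
  t14: runs — a2 2->0; t10 -4->0; result 0.
  t15: runs — t14 -4->0; result 0.
  t16: runs — t15 -8->0; result 2.
  t17: runs — t16 10->2; t15 -8->0; result 2 (same value as before).
  t18: runs — t15 -8->0; result 2.
  t19: runs — t18 10->2; t10 -4->0; result 0.
  t21: runs — t15 -8->0; t18 10->2; result 2 (same value as before).
  t22: runs — t6 4->0; t19 -4->0; result 0 (same value as before).
  t23: checked — values it read are unchanged (t22 unchanged, t22 unchanged); reused cached 0 without running.
  t24: checked — values it read are unchanged (a4 unchanged, t21 unchanged); reused cached 4 without running.
  t26: runs — a2 2->0; result 0 (same value as before).
  t27: runs — t9 4->0; result 0.
  t28: runs — t27 4->0; result 0.
  t29: runs — t14 -4->0; result 0.
  t31: runs — t28 4->0; t29 -4->0; result 0.
  t33: runs — t31 -4->0; result 2.
  t35: runs — t16 10->2; t33 6->2; result 4.
  t36: runs — t35 16->4; result -2.

Key observation: a condition flipped, so demand reaches new nodes — t11 runs for the first time.

New value of t36: -2.
Computations that run: t2, t6, t7, t8, t9, t10, t11, t14, t15, t16, t17, t18, t19, t21, t22, t26, t27, t28, t29, t31, t33, t35, t36 — 23 in total.
Values that change: a2, t2, t6, t7, t8, t9, t10, t14, t15, t16, t18, t19, t27, t28, t29, t31, t33, t35, t36.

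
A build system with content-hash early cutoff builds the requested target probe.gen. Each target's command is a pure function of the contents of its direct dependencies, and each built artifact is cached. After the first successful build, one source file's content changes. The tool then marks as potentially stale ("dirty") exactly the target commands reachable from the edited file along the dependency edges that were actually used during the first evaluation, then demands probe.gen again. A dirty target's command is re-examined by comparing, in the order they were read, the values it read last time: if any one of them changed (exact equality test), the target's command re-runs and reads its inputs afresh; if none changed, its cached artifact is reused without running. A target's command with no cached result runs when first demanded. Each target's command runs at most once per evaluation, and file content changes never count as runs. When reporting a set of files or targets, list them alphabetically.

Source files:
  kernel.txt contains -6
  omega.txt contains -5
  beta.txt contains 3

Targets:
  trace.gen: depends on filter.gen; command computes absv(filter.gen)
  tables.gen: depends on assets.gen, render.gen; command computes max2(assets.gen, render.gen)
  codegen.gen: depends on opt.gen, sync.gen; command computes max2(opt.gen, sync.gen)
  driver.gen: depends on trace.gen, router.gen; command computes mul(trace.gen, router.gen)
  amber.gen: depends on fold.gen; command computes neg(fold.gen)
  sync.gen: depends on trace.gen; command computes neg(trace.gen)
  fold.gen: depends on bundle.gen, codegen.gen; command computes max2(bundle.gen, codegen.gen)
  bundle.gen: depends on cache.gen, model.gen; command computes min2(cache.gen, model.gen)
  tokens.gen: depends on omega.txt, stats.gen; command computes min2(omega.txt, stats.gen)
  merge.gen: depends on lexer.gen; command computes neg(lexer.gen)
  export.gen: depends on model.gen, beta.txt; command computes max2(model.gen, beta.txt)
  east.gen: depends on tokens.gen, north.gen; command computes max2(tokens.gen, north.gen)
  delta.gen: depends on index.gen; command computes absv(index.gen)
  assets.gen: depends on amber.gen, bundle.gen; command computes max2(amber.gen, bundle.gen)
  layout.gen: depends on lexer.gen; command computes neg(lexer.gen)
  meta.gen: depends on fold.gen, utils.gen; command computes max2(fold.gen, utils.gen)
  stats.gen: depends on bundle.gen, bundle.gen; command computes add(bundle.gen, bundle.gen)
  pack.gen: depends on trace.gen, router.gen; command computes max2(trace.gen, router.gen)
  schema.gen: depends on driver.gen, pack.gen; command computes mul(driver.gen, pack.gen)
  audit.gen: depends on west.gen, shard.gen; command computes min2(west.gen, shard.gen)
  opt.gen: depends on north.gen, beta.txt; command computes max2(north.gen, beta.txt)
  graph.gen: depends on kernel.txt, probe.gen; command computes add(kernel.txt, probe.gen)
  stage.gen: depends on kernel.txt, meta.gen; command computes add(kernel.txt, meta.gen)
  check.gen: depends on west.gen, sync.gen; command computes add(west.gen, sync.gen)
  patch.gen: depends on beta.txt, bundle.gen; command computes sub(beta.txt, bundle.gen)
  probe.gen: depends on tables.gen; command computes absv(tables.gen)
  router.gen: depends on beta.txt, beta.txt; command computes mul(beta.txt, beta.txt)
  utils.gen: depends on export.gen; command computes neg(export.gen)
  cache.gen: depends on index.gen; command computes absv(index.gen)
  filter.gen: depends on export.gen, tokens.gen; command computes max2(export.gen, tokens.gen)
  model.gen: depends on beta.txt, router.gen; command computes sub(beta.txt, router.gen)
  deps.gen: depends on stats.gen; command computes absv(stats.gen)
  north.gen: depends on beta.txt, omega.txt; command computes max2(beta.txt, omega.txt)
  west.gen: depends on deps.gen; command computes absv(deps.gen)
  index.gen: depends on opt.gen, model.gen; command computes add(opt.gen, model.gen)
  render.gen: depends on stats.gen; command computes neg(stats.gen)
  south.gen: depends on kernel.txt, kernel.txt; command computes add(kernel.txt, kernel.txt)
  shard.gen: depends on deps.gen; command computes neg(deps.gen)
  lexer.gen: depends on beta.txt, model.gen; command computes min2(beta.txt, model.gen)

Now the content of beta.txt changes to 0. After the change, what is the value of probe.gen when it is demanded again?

First evaluation (everything demanded from the output):
  north.gen = max2(3, -5) = 3
  opt.gen = max2(3, 3) = 3
  router.gen = mul(3, 3) = 9
  model.gen = sub(3, 9) = -6
  export.gen = max2(-6, 3) = 3
  index.gen = add(3, -6) = -3
  cache.gen = absv(-3) = 3
  bundle.gen = min2(3, -6) = -6
  stats.gen = add(-6, -6) = -12
  render.gen = neg(-12) = 12
  tokens.gen = min2(-5, -12) = -12
  filter.gen = max2(3, -12) = 3
  trace.gen = absv(3) = 3
  sync.gen = neg(3) = -3
  codegen.gen = max2(3, -3) = 3
  fold.gen = max2(-6, 3) = 3
  amber.gen = neg(3) = -3
  assets.gen = max2(-3, -6) = -3
  tables.gen = max2(-3, 12) = 12
  probe.gen = absv(12) = 12

Propagation after the edit:
  north.gen: runs — beta.txt 3->0; result 0.
  opt.gen: runs — north.gen 3->0; beta.txt 3->0; result 0.
  router.gen: runs — beta.txt 3->0; beta.txt 3->0; result 0.
  model.gen: runs — beta.txt 3->0; router.gen 9->0; result 0.
  export.gen: runs — model.gen -6->0; beta.txt 3->0; result 0.
  index.gen: runs — opt.gen 3->0; model.gen -6->0; result 0.
  cache.gen: runs — index.gen -3->0; result 0.
  bundle.gen: runs — cache.gen 3->0; model.gen -6->0; result 0.
  stats.gen: runs — bundle.gen -6->0; bundle.gen -6->0; result 0.
  render.gen: runs — stats.gen -12->0; result 0.
  tokens.gen: runs — stats.gen -12->0; result -5.
  filter.gen: runs — export.gen 3->0; tokens.gen -12->-5; result 0.
  trace.gen: runs — filter.gen 3->0; result 0.
  sync.gen: runs — trace.gen 3->0; result 0.
  codegen.gen: runs — opt.gen 3->0; sync.gen -3->0; result 0.
  fold.gen: runs — bundle.gen -6->0; codegen.gen 3->0; result 0.
  amber.gen: runs — fold.gen 3->0; result 0.
  assets.gen: runs — amber.gen -3->0; bundle.gen -6->0; result 0.
  tables.gen: runs — assets.gen -3->0; render.gen 12->0; result 0.
  probe.gen: runs — tables.gen 12->0; result 0.

New value of probe.gen: 0.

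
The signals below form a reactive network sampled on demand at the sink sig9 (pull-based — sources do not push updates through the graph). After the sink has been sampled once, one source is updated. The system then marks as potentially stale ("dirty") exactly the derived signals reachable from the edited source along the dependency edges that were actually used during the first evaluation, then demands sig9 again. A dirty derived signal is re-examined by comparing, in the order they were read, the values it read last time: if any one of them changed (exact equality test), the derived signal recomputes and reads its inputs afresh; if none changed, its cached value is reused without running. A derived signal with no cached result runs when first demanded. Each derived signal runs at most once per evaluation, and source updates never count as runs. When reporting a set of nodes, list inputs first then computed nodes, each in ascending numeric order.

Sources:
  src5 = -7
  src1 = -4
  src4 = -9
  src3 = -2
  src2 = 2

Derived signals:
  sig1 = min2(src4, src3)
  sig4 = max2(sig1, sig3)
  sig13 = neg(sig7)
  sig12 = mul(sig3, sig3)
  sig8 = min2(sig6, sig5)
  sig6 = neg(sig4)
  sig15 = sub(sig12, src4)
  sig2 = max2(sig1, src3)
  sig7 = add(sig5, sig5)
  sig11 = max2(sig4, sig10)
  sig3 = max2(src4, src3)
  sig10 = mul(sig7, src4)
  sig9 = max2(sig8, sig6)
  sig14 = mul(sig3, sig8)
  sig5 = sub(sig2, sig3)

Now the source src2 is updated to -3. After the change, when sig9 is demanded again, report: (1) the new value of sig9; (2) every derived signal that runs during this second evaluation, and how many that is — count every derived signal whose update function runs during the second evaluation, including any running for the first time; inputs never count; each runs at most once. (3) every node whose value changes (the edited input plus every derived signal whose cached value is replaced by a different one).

Initial pass — values computed on the first demand:
  sig1 = min2(-9, -2) = -9
  sig2 = max2(-9, -2) = -2
  sig3 = max2(-9, -2) = -2
  sig4 = max2(-9, -2) = -2
  sig5 = sub(-2, -2) = 0
  sig6 = neg(-2) = 2
  sig8 = min2(2, 0) = 0
  sig9 = max2(0, 2) = 2

Second demand — change propagation:
  no demanded computation ever read src2, so the edit dirties nothing and nothing runs.

The important point: nothing the output needs ever reads src2, so the edit is invisible to it.

sig9 now evaluates to 2.
Run set: none (0 run).
Changed values: src2.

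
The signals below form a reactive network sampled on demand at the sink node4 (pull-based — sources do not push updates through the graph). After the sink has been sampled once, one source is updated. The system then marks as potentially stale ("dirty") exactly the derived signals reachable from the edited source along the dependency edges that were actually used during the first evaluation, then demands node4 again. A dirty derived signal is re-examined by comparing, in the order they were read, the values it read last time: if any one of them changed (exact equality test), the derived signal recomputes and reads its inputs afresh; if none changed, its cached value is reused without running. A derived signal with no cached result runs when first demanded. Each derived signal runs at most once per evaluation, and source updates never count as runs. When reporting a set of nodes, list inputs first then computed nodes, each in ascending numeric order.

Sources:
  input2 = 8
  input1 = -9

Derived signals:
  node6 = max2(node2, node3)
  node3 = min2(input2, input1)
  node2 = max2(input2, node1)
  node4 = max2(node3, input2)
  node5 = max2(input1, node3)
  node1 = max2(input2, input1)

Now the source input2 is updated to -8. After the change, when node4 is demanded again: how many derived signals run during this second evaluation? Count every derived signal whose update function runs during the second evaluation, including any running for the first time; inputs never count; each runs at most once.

Initial pass — values computed on the first demand:
  node3 = min2(8, -9) = -9
  node4 = max2(-9, 8) = 8

Second demand — change propagation:
  node3: re-runs because input2 8->-8; new result -9 (unchanged).
  node4: re-runs because input2 8->-8; new result -8.

Run set: node3, node4 (2 run).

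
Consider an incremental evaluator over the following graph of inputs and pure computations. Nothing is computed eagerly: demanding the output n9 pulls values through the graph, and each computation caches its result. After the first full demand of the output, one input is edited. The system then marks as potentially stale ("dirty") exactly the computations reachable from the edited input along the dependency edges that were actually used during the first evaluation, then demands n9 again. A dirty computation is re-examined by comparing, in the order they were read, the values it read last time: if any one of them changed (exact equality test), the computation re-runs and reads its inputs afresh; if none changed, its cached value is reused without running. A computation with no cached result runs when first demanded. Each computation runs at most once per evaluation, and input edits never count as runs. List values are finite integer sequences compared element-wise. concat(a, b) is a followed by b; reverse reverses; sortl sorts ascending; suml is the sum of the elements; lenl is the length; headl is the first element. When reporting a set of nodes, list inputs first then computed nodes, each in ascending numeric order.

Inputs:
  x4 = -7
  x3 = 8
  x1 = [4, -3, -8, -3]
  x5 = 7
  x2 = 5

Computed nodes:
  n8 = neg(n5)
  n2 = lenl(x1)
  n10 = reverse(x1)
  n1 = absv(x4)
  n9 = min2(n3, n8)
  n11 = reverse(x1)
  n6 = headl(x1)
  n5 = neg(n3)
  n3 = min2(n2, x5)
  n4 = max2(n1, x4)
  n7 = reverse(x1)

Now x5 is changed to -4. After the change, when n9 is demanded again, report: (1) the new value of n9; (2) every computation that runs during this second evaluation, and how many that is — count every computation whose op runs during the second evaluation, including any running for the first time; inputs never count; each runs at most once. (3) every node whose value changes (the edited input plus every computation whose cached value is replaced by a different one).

n9 now evaluates to -4.
Run set: n3, n5, n8, n9 (4 run).
Changed values: x5, n3, n5, n8, n9.

Initial pass — values computed on the first demand:
  n2 = lenl([4, -3, -8, -3]) = 4
  n3 = min2(4, 7) = 4
  n5 = neg(4) = -4
  n8 = neg(-4) = 4
  n9 = min2(4, 4) = 4

Second demand — change propagation:
  n3: re-runs because x5 7->-4; new result -4.
  n5: re-runs because n3 4->-4; new result 4.
  n8: re-runs because n5 -4->4; new result -4.
  n9: re-runs because n3 4->-4; n8 4->-4; new result -4.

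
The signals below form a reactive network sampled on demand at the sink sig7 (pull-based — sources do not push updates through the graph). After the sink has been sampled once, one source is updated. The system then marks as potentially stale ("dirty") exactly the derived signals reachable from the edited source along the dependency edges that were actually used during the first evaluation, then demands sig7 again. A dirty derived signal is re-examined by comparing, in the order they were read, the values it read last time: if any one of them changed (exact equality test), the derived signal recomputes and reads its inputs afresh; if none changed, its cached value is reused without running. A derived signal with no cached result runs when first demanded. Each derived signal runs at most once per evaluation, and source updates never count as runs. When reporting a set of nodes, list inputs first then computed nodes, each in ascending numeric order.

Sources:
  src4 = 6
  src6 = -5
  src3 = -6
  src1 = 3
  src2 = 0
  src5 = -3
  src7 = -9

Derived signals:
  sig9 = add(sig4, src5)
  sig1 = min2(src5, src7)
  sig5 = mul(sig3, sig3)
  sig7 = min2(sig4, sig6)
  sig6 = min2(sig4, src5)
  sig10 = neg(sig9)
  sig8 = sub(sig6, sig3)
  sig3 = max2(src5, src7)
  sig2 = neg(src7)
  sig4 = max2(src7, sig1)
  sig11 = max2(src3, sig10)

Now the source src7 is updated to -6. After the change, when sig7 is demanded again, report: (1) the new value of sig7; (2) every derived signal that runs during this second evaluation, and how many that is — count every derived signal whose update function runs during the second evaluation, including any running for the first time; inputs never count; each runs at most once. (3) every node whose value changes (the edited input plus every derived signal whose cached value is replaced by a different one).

sig7 now evaluates to -6.
Run set: sig1, sig4, sig6, sig7 (4 run).
Changed values: src7, sig1, sig4, sig6, sig7.

Initial pass — values computed on the first demand:
  sig1 = min2(-3, -9) = -9
  sig4 = max2(-9, -9) = -9
  sig6 = min2(-9, -3) = -9
  sig7 = min2(-9, -9) = -9

Second demand — change propagation:
  sig1: re-runs because src7 -9->-6; new result -6.
  sig4: re-runs because src7 -9->-6; sig1 -9->-6; new result -6.
  sig6: re-runs because sig4 -9->-6; new result -6.
  sig7: re-runs because sig4 -9->-6; sig6 -9->-6; new result -6.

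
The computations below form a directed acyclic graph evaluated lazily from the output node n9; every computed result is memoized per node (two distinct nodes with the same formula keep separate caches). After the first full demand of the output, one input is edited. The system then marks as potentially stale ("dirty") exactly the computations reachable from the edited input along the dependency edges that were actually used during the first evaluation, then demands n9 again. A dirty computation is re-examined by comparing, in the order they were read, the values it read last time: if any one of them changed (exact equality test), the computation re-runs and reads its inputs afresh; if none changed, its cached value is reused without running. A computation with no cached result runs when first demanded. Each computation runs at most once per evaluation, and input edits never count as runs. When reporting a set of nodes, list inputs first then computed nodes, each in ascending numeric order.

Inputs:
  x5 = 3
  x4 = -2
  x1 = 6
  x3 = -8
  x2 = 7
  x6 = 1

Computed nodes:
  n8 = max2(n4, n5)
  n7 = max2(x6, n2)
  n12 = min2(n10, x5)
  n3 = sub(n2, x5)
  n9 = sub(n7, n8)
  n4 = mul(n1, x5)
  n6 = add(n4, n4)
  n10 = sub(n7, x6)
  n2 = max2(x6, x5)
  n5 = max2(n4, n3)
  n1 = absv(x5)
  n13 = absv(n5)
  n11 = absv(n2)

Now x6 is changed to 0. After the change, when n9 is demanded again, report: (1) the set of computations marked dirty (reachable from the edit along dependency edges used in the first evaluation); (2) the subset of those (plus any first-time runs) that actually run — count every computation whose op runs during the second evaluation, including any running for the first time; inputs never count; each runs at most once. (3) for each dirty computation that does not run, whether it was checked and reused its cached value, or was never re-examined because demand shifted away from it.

First demand of the output computes:
  n1 = absv(3) = 3
  n2 = max2(1, 3) = 3
  n3 = sub(3, 3) = 0
  n4 = mul(3, 3) = 9
  n5 = max2(9, 0) = 9
  n7 = max2(1, 3) = 3
  n8 = max2(9, 9) = 9
  n9 = sub(3, 9) = -6

After the edit, cleaning proceeds:
  n2: a read changed (x6 1->0) — executes, giving 3 — identical to its old value.
  n3: dirty, but its reads are unchanged (n2 unchanged, x5 unchanged); cached 0 stands.
  n5: dirty, but its reads are unchanged (n4 unchanged, n3 unchanged); cached 9 stands.
  n7: a read changed (x6 1->0) — executes, giving 3 — identical to its old value.
  n8: dirty, but its reads are unchanged (n4 unchanged, n5 unchanged); cached 9 stands.
  n9: dirty, but its reads are unchanged (n7 unchanged, n8 unchanged); cached -6 stands.

Note where the cutoff bites: n3 is checked, finds nothing changed, and keeps its cache.

The edit dirties: n2, n3, n5, n7, n8, n9.
2 computations run: n2, n7.
Cache hits after checking: n3, n5, n8, n9.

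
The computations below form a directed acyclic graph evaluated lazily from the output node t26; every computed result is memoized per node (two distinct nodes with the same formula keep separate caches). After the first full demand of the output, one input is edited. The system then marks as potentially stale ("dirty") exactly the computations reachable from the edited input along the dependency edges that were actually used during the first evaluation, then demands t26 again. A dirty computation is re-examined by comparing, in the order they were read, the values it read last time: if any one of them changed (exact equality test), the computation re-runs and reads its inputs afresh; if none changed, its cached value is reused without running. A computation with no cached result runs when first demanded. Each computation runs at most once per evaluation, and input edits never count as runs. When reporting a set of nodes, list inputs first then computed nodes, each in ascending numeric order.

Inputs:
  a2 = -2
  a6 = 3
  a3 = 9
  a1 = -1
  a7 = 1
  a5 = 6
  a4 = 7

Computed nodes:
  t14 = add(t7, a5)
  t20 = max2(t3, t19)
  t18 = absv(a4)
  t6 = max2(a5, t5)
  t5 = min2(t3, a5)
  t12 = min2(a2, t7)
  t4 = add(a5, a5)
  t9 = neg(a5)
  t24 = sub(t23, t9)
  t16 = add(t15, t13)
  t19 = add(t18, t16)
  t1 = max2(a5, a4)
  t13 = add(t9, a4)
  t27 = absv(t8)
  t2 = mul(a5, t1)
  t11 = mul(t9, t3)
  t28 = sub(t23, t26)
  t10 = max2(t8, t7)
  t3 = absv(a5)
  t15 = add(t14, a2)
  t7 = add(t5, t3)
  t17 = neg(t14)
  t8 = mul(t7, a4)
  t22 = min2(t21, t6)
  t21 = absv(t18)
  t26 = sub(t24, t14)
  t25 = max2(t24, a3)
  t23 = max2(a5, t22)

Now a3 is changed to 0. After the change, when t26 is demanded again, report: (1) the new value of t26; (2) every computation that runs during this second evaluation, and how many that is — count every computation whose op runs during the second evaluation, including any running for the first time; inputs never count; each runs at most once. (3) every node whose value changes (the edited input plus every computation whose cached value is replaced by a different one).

Demanding t26 again yields -6.
0 computations run: none.
The nodes whose values change: a3.
Note the shortcut — a3 feeds only undemanded nodes, so no recomputation happens.

First demand of the output computes:
  t3 = absv(6) = 6
  t5 = min2(6, 6) = 6
  t6 = max2(6, 6) = 6
  t7 = add(6, 6) = 12
  t9 = neg(6) = -6
  t14 = add(12, 6) = 18
  t18 = absv(7) = 7
  t21 = absv(7) = 7
  t22 = min2(7, 6) = 6
  t23 = max2(6, 6) = 6
  t24 = sub(6, -6) = 12
  t26 = sub(12, 18) = -6

After the edit, cleaning proceeds:
  a3 only reaches undemanded nodes; the second demand re-runs nothing.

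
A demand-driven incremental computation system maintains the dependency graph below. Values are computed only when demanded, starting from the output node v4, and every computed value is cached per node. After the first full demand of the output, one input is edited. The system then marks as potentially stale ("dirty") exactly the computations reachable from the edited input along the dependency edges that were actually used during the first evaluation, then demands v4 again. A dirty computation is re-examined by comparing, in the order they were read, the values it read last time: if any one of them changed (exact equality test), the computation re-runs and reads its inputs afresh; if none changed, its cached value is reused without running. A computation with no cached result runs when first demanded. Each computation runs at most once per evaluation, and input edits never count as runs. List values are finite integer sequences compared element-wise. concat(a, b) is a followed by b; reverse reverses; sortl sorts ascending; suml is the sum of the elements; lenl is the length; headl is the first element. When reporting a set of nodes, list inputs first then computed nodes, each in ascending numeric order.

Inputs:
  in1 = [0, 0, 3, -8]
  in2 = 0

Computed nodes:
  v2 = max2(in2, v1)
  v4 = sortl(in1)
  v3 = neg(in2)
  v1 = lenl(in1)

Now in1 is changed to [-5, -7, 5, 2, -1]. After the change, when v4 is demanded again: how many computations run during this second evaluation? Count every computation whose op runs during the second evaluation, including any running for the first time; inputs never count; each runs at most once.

First evaluation (everything demanded from the output):
  v4 = sortl([0, 0, 3, -8]) = [-8, 0, 0, 3]

Propagation after the edit:
  v4: runs — in1 [0, 0, 3, -8]->[-5, -7, 5, 2, -1]; result [-7, -5, -1, 2, 5].

Computations that run: v4 — 1 in total.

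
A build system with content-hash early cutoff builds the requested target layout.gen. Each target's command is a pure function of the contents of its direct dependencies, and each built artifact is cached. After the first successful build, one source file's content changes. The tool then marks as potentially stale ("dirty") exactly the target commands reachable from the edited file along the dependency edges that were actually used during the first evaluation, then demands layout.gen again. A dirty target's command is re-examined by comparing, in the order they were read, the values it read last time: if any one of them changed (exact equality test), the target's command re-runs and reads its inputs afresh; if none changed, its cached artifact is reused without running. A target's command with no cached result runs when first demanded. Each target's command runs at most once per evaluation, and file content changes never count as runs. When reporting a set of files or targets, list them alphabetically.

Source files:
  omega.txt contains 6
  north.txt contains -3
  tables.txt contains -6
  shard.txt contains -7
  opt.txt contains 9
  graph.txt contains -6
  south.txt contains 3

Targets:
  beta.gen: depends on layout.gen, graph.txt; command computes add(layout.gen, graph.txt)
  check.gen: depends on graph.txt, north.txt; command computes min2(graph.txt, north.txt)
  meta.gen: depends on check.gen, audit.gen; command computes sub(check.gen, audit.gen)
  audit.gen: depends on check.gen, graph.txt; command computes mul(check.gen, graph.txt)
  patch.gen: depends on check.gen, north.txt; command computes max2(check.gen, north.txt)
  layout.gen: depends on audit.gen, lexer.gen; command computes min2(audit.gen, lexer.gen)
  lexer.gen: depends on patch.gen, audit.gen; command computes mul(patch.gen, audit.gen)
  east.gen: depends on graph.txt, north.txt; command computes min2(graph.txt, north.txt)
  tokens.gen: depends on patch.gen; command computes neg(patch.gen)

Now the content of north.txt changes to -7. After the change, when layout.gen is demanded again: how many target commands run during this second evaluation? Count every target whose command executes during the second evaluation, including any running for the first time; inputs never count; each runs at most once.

First evaluation (everything demanded from the output):
  check.gen = min2(-6, -3) = -6
  audit.gen = mul(-6, -6) = 36
  patch.gen = max2(-6, -3) = -3
  lexer.gen = mul(-3, 36) = -108
  layout.gen = min2(36, -108) = -108

Propagation after the edit:
  check.gen: runs — north.txt -3->-7; result -7.
  audit.gen: runs — check.gen -6->-7; result 42.
  patch.gen: runs — check.gen -6->-7; north.txt -3->-7; result -7.
  lexer.gen: runs — patch.gen -3->-7; audit.gen 36->42; result -294.
  layout.gen: runs — audit.gen 36->42; lexer.gen -108->-294; result -294.

Target commands that run: audit.gen, check.gen, layout.gen, lexer.gen, patch.gen — 5 in total.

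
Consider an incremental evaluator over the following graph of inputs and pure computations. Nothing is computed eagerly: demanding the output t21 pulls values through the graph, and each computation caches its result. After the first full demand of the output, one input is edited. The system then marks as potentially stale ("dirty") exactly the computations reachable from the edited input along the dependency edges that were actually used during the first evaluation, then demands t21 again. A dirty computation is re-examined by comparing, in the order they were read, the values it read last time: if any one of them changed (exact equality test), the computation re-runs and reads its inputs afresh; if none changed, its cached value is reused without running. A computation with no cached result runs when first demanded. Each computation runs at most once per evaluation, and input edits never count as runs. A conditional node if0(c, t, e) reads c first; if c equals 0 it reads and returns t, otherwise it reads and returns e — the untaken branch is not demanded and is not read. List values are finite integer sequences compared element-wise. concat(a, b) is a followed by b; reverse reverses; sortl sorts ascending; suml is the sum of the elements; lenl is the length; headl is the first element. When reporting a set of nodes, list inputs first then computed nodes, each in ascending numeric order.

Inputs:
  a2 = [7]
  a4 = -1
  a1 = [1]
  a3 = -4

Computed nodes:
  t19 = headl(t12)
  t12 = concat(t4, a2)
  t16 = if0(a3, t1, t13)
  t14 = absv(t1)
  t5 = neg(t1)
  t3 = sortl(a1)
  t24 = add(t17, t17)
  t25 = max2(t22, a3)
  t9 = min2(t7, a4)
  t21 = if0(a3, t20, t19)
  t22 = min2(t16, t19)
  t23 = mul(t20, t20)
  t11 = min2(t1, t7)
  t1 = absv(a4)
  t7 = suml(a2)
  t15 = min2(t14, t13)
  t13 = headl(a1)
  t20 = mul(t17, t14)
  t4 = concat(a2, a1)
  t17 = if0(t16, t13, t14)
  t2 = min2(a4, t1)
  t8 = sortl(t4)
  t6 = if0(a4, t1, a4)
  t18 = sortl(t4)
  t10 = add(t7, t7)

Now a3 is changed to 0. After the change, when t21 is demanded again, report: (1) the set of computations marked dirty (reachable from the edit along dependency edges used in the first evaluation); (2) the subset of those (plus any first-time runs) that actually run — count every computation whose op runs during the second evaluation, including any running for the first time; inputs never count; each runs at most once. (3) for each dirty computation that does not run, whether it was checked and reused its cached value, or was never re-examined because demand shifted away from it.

Dirty set: t21.
Run set: t1, t14, t16, t17, t20, t21 (6 run).
All dirty computations ended up running.
The important point: the flipped condition pulls in fresh nodes; t1, t14, t16, t17, t20 run for the first time.

Initial pass — values computed on the first demand:
  t4 = concat([7], [1]) = [7, 1]
  t12 = concat([7, 1], [7]) = [7, 1, 7]
  t19 = headl([7, 1, 7]) = 7
  t21 = if0(a3=-4 -> else branch t19) = 7

Second demand — change propagation:
  t1: newly demanded (no cache) — executes and yields 1.
  t14: newly demanded (no cache) — executes and yields 1.
  t16: newly demanded (no cache) — executes and yields 1.
  t17: newly demanded (no cache) — executes and yields 1.
  t20: newly demanded (no cache) — executes and yields 1.
  t21: re-runs because a3 -4->0; new result 1.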